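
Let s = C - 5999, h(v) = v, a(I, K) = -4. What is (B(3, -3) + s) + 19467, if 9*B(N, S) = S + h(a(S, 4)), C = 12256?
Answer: 231509/9 ≈ 25723.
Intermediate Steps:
s = 6257 (s = 12256 - 5999 = 6257)
B(N, S) = -4/9 + S/9 (B(N, S) = (S - 4)/9 = (-4 + S)/9 = -4/9 + S/9)
(B(3, -3) + s) + 19467 = ((-4/9 + (⅑)*(-3)) + 6257) + 19467 = ((-4/9 - ⅓) + 6257) + 19467 = (-7/9 + 6257) + 19467 = 56306/9 + 19467 = 231509/9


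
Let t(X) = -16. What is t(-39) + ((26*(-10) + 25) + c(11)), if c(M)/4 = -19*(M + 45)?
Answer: -4507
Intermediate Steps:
c(M) = -3420 - 76*M (c(M) = 4*(-19*(M + 45)) = 4*(-19*(45 + M)) = 4*(-855 - 19*M) = -3420 - 76*M)
t(-39) + ((26*(-10) + 25) + c(11)) = -16 + ((26*(-10) + 25) + (-3420 - 76*11)) = -16 + ((-260 + 25) + (-3420 - 836)) = -16 + (-235 - 4256) = -16 - 4491 = -4507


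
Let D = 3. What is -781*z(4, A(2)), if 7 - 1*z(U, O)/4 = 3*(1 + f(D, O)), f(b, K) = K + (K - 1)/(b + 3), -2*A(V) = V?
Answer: -24992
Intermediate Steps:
A(V) = -V/2
f(b, K) = K + (-1 + K)/(3 + b)
z(U, O) = 18 - 14*O (z(U, O) = 28 - 12*(1 + (-1 + 4*O + O*3)/(3 + 3)) = 28 - 12*(1 + (-1 + 4*O + 3*O)/6) = 28 - 12*(1 + (-1 + 7*O)/6) = 28 - 12*(1 + (-1/6 + 7*O/6)) = 28 - 12*(5/6 + 7*O/6) = 28 - 4*(5/2 + 7*O/2) = 28 + (-10 - 14*O) = 18 - 14*O)
-781*z(4, A(2)) = -781*(18 - (-7)*2) = -781*(18 - 14*(-1)) = -781*(18 + 14) = -781*32 = -24992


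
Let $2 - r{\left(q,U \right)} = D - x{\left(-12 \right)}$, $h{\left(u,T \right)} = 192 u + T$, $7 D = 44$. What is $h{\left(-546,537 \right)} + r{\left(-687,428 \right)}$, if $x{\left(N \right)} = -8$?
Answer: $- \frac{730151}{7} \approx -1.0431 \cdot 10^{5}$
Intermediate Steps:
$D = \frac{44}{7}$ ($D = \frac{1}{7} \cdot 44 = \frac{44}{7} \approx 6.2857$)
$h{\left(u,T \right)} = T + 192 u$
$r{\left(q,U \right)} = - \frac{86}{7}$ ($r{\left(q,U \right)} = 2 - \left(\frac{44}{7} - -8\right) = 2 - \left(\frac{44}{7} + 8\right) = 2 - \frac{100}{7} = - \frac{86}{7}$)
$h{\left(-546,537 \right)} + r{\left(-687,428 \right)} = \left(537 + 192 \left(-546\right)\right) - \frac{86}{7} = \left(537 - 104832\right) - \frac{86}{7} = -104295 - \frac{86}{7} = - \frac{730151}{7}$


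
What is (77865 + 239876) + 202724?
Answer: 520465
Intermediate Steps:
(77865 + 239876) + 202724 = 317741 + 202724 = 520465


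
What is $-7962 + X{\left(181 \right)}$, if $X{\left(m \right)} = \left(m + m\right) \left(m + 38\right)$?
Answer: $71316$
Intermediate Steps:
$X{\left(m \right)} = 2 m \left(38 + m\right)$
$-7962 + X{\left(181 \right)} = -7962 + 2 \cdot 181 \left(38 + 181\right) = -7962 + 2 \cdot 181 \cdot 219 = -7962 + 79278 = 71316$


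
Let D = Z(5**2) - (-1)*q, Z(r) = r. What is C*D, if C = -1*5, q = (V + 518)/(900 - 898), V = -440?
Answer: -320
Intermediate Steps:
q = 39 (q = (-440 + 518)/(900 - 898) = 78/2 = 78*(1/2) = 39)
C = -5
D = 64 (D = 5**2 - (-1)*39 = 25 - 1*(-39) = 25 + 39 = 64)
C*D = -5*64 = -320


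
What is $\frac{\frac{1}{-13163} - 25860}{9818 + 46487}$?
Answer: $- \frac{340395181}{741142715} \approx -0.45928$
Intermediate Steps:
$\frac{\frac{1}{-13163} - 25860}{9818 + 46487} = \frac{- \frac{1}{13163} - 25860}{56305} = \left(- \frac{340395181}{13163}\right) \frac{1}{56305} = - \frac{340395181}{741142715}$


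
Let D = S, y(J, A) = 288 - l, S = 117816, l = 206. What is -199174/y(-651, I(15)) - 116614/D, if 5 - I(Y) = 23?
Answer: -5868861583/2415228 ≈ -2429.9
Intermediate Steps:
I(Y) = -18 (I(Y) = 5 - 1*23 = 5 - 23 = -18)
y(J, A) = 82 (y(J, A) = 288 - 1*206 = 288 - 206 = 82)
D = 117816
-199174/y(-651, I(15)) - 116614/D = -199174/82 - 116614/117816 = -199174*1/82 - 116614*1/117816 = -99587/41 - 58307/58908 = -5868861583/2415228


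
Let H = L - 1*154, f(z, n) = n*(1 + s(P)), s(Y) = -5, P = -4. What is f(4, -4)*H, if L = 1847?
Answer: 27088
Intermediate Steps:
f(z, n) = -4*n (f(z, n) = n*(1 - 5) = n*(-4) = -4*n)
H = 1693 (H = 1847 - 1*154 = 1847 - 154 = 1693)
f(4, -4)*H = -4*(-4)*1693 = 16*1693 = 27088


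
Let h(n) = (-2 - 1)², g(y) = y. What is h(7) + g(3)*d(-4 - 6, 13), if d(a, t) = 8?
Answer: 33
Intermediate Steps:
h(n) = 9 (h(n) = (-3)² = 9)
h(7) + g(3)*d(-4 - 6, 13) = 9 + 3*8 = 9 + 24 = 33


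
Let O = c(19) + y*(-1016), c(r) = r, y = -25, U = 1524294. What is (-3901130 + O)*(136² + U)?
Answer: -5979408173690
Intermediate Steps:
O = 25419 (O = 19 - 25*(-1016) = 19 + 25400 = 25419)
(-3901130 + O)*(136² + U) = (-3901130 + 25419)*(136² + 1524294) = -3875711*(18496 + 1524294) = -3875711*1542790 = -5979408173690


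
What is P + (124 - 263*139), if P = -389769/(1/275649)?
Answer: -107439471514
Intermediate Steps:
P = -107439435081 (P = -389769/1/275649 = -389769*275649 = -107439435081)
P + (124 - 263*139) = -107439435081 + (124 - 263*139) = -107439435081 + (124 - 36557) = -107439435081 - 36433 = -107439471514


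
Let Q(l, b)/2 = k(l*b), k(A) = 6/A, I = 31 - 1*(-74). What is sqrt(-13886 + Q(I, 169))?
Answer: I*sqrt(2874749010)/455 ≈ 117.84*I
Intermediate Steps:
I = 105 (I = 31 + 74 = 105)
Q(l, b) = 12/(b*l) (Q(l, b) = 2*(6/((l*b))) = 2*(6/((b*l))) = 2*(6*(1/(b*l))) = 2*(6/(b*l)) = 12/(b*l))
sqrt(-13886 + Q(I, 169)) = sqrt(-13886 + 12/(169*105)) = sqrt(-13886 + 12*(1/169)*(1/105)) = sqrt(-13886 + 4/5915) = sqrt(-82135686/5915) = I*sqrt(2874749010)/455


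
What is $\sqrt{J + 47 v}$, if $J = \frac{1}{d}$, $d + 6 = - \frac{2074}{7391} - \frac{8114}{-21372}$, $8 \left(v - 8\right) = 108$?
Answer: $\frac{\sqrt{877818960645776530306}}{932117666} \approx 31.786$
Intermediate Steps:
$v = \frac{43}{2}$ ($v = 8 + \frac{1}{8} \cdot 108 = 8 + \frac{27}{2} = \frac{43}{2} \approx 21.5$)
$d = - \frac{466058833}{78980226}$ ($d = -6 - \left(- \frac{4057}{10686} + \frac{2074}{7391}\right) = -6 - - \frac{7822523}{78980226} = -6 + \left(- \frac{2074}{7391} + \frac{4057}{10686}\right) = -6 + \frac{7822523}{78980226} = - \frac{466058833}{78980226} \approx -5.901$)
$J = - \frac{78980226}{466058833}$ ($J = \frac{1}{- \frac{466058833}{78980226}} = - \frac{78980226}{466058833} \approx -0.16946$)
$\sqrt{J + 47 v} = \sqrt{- \frac{78980226}{466058833} + 47 \cdot \frac{43}{2}} = \sqrt{- \frac{78980226}{466058833} + \frac{2021}{2}} = \sqrt{\frac{941746941041}{932117666}} = \frac{\sqrt{877818960645776530306}}{932117666}$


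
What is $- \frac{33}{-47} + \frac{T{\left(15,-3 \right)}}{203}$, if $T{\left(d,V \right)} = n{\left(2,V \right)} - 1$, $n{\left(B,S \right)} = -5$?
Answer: $\frac{6417}{9541} \approx 0.67257$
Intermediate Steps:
$T{\left(d,V \right)} = -6$ ($T{\left(d,V \right)} = -5 - 1 = -6$)
$- \frac{33}{-47} + \frac{T{\left(15,-3 \right)}}{203} = - \frac{33}{-47} - \frac{6}{203} = \left(-33\right) \left(- \frac{1}{47}\right) - \frac{6}{203} = \frac{33}{47} - \frac{6}{203} = \frac{6417}{9541}$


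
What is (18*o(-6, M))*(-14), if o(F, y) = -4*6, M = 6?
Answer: 6048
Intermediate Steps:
o(F, y) = -24
(18*o(-6, M))*(-14) = (18*(-24))*(-14) = -432*(-14) = 6048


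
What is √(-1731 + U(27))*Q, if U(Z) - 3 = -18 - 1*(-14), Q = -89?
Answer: -178*I*√433 ≈ -3703.9*I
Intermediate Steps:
U(Z) = -1 (U(Z) = 3 + (-18 - 1*(-14)) = 3 + (-18 + 14) = 3 - 4 = -1)
√(-1731 + U(27))*Q = √(-1731 - 1)*(-89) = √(-1732)*(-89) = (2*I*√433)*(-89) = -178*I*√433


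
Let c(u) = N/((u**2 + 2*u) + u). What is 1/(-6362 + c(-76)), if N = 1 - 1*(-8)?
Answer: -5548/35296367 ≈ -0.00015718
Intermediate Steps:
N = 9 (N = 1 + 8 = 9)
c(u) = 9/(u**2 + 3*u) (c(u) = 9/((u**2 + 2*u) + u) = 9/(u**2 + 3*u))
1/(-6362 + c(-76)) = 1/(-6362 + 9/(-76*(3 - 76))) = 1/(-6362 + 9*(-1/76)/(-73)) = 1/(-6362 + 9*(-1/76)*(-1/73)) = 1/(-6362 + 9/5548) = 1/(-35296367/5548) = -5548/35296367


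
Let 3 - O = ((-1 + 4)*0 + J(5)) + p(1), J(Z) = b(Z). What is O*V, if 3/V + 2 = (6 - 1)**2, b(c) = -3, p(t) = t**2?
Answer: 15/23 ≈ 0.65217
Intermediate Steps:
J(Z) = -3
O = 5 (O = 3 - (((-1 + 4)*0 - 3) + 1**2) = 3 - ((3*0 - 3) + 1) = 3 - ((0 - 3) + 1) = 3 - (-3 + 1) = 3 - 1*(-2) = 3 + 2 = 5)
V = 3/23 (V = 3/(-2 + (6 - 1)**2) = 3/(-2 + 5**2) = 3/(-2 + 25) = 3/23 ≈ 0.13043)
O*V = 5*(3/23) = 15/23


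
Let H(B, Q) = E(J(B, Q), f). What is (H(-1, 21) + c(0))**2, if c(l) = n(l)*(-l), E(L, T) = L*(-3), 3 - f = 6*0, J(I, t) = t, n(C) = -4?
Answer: 3969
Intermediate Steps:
f = 3 (f = 3 - 6*0 = 3 - 1*0 = 3 + 0 = 3)
E(L, T) = -3*L
H(B, Q) = -3*Q
c(l) = 4*l (c(l) = -(-4)*l = 4*l)
(H(-1, 21) + c(0))**2 = (-3*21 + 4*0)**2 = (-63 + 0)**2 = (-63)**2 = 3969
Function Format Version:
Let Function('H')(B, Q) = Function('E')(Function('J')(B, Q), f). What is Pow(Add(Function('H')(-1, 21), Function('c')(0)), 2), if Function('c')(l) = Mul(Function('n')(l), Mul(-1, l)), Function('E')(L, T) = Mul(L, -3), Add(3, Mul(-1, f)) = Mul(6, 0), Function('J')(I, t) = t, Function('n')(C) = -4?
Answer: 3969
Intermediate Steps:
f = 3 (f = Add(3, Mul(-1, Mul(6, 0))) = Add(3, Mul(-1, 0)) = Add(3, 0) = 3)
Function('E')(L, T) = Mul(-3, L)
Function('H')(B, Q) = Mul(-3, Q)
Function('c')(l) = Mul(4, l) (Function('c')(l) = Mul(-4, Mul(-1, l)) = Mul(4, l))
Pow(Add(Function('H')(-1, 21), Function('c')(0)), 2) = Pow(Add(Mul(-3, 21), Mul(4, 0)), 2) = Pow(Add(-63, 0), 2) = Pow(-63, 2) = 3969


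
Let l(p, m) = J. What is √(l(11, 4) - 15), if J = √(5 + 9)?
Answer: √(-15 + √14) ≈ 3.3553*I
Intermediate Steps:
J = √14 ≈ 3.7417
l(p, m) = √14
√(l(11, 4) - 15) = √(√14 - 15) = √(-15 + √14)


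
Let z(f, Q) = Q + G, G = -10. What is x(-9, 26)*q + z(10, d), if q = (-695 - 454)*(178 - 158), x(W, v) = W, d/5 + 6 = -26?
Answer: 206650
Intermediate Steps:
d = -160 (d = -30 + 5*(-26) = -30 - 130 = -160)
z(f, Q) = -10 + Q (z(f, Q) = Q - 10 = -10 + Q)
q = -22980 (q = -1149*20 = -22980)
x(-9, 26)*q + z(10, d) = -9*(-22980) + (-10 - 160) = 206820 - 170 = 206650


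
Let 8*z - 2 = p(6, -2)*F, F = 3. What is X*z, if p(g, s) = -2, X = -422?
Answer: 211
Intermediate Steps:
z = -½ (z = ¼ + (-2*3)/8 = ¼ + (⅛)*(-6) = ¼ - ¾ = -½ ≈ -0.50000)
X*z = -422*(-½) = 211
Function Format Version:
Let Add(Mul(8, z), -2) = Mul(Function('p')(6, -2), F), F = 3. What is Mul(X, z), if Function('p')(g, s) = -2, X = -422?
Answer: 211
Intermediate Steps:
z = Rational(-1, 2) (z = Add(Rational(1, 4), Mul(Rational(1, 8), Mul(-2, 3))) = Add(Rational(1, 4), Mul(Rational(1, 8), -6)) = Add(Rational(1, 4), Rational(-3, 4)) = Rational(-1, 2) ≈ -0.50000)
Mul(X, z) = Mul(-422, Rational(-1, 2)) = 211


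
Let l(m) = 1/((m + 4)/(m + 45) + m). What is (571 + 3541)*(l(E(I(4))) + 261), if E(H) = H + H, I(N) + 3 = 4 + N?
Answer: 151382252/141 ≈ 1.0736e+6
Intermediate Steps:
I(N) = 1 + N (I(N) = -3 + (4 + N) = 1 + N)
E(H) = 2*H
l(m) = 1/(m + (4 + m)/(45 + m)) (l(m) = 1/((4 + m)/(45 + m) + m) = 1/(m + (4 + m)/(45 + m)))
(571 + 3541)*(l(E(I(4))) + 261) = (571 + 3541)*((45 + 2*(1 + 4))/(4 + (2*(1 + 4))**2 + 46*(2*(1 + 4))) + 261) = 4112*((45 + 2*5)/(4 + (2*5)**2 + 46*(2*5)) + 261) = 4112*((45 + 10)/(4 + 10**2 + 46*10) + 261) = 4112*(55/(4 + 100 + 460) + 261) = 4112*(55/564 + 261) = 4112*(147259/564) = 151382252/141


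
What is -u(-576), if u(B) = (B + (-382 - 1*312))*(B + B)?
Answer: -1463040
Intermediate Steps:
u(B) = 2*B*(-694 + B) (u(B) = (B + (-382 - 312))*(2*B) = (B - 694)*(2*B) = (-694 + B)*(2*B) = 2*B*(-694 + B))
-u(-576) = -2*(-576)*(-694 - 576) = -2*(-576)*(-1270) = -1*1463040 = -1463040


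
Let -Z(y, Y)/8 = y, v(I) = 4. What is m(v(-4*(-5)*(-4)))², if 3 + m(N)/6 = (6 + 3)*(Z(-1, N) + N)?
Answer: 396900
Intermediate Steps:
Z(y, Y) = -8*y
m(N) = 414 + 54*N (m(N) = -18 + 6*((6 + 3)*(-8*(-1) + N)) = -18 + 6*(9*(8 + N)) = -18 + 6*(72 + 9*N) = -18 + (432 + 54*N) = 414 + 54*N)
m(v(-4*(-5)*(-4)))² = (414 + 54*4)² = (414 + 216)² = 630² = 396900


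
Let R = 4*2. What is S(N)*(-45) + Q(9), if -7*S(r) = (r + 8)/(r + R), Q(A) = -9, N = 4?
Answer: -18/7 ≈ -2.5714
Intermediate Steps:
R = 8
S(r) = -⅐ (S(r) = -(r + 8)/(7*(r + 8)) = -(8 + r)/(7*(8 + r)) = -⅐*1 = -⅐)
S(N)*(-45) + Q(9) = -⅐*(-45) - 9 = 45/7 - 9 = -18/7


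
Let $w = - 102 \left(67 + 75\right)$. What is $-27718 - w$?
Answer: $-13234$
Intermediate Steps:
$w = -14484$ ($w = \left(-102\right) 142 = -14484$)
$-27718 - w = -27718 - -14484 = -27718 + 14484 = -13234$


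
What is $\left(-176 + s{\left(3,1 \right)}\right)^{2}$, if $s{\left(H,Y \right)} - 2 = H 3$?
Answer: $27225$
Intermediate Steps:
$s{\left(H,Y \right)} = 2 + 3 H$ ($s{\left(H,Y \right)} = 2 + H 3 = 2 + 3 H$)
$\left(-176 + s{\left(3,1 \right)}\right)^{2} = \left(-176 + \left(2 + 3 \cdot 3\right)\right)^{2} = \left(-176 + \left(2 + 9\right)\right)^{2} = \left(-176 + 11\right)^{2} = \left(-165\right)^{2} = 27225$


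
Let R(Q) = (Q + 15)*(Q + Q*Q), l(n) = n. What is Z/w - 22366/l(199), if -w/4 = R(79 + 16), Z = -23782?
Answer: -4079343281/36297600 ≈ -112.39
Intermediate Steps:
R(Q) = (15 + Q)*(Q + Q²)
w = -4012800 (w = -4*(79 + 16)*(15 + (79 + 16)² + 16*(79 + 16)) = -380*(15 + 95² + 16*95) = -380*(15 + 9025 + 1520) = -380*10560 = -4*1003200 = -4012800)
Z/w - 22366/l(199) = -23782/(-4012800) - 22366/199 = -23782*(-1/4012800) - 22366*1/199 = 1081/182400 - 22366/199 = -4079343281/36297600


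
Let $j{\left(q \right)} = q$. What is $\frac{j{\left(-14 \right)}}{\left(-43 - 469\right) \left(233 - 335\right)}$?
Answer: $- \frac{7}{26112} \approx -0.00026808$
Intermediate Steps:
$\frac{j{\left(-14 \right)}}{\left(-43 - 469\right) \left(233 - 335\right)} = - \frac{14}{\left(-43 - 469\right) \left(233 - 335\right)} = - \frac{14}{\left(-512\right) \left(-102\right)} = - \frac{14}{52224} = \left(-14\right) \frac{1}{52224} = - \frac{7}{26112}$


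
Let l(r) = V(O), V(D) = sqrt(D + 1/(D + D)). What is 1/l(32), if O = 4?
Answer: 2*sqrt(66)/33 ≈ 0.49237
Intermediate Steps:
V(D) = sqrt(D + 1/(2*D))
l(r) = sqrt(66)/4 (l(r) = sqrt(2/4 + 4*4)/2 = sqrt(2*(1/4) + 16)/2 = sqrt(1/2 + 16)/2 = sqrt(33/2)/2 = (sqrt(66)/2)/2 = sqrt(66)/4)
1/l(32) = 1/(sqrt(66)/4) = 2*sqrt(66)/33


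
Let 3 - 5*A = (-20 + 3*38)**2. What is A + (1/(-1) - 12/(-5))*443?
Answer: -5732/5 ≈ -1146.4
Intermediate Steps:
A = -8833/5 (A = 3/5 - (-20 + 3*38)**2/5 = 3/5 - (-20 + 114)**2/5 = 3/5 - 1/5*94**2 = 3/5 - 1/5*8836 = 3/5 - 8836/5 = -8833/5 ≈ -1766.6)
A + (1/(-1) - 12/(-5))*443 = -8833/5 + (1/(-1) - 12/(-5))*443 = -8833/5 + (1*(-1) - 12*(-1/5))*443 = -8833/5 + (-1 + 12/5)*443 = -8833/5 + (7/5)*443 = -8833/5 + 3101/5 = -5732/5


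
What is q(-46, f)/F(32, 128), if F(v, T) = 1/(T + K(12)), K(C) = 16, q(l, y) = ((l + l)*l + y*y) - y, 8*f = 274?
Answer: 773397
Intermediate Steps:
f = 137/4 (f = (⅛)*274 = 137/4 ≈ 34.250)
q(l, y) = y² - y + 2*l² (q(l, y) = ((2*l)*l + y²) - y = (2*l² + y²) - y = (y² + 2*l²) - y = y² - y + 2*l²)
F(v, T) = 1/(16 + T) (F(v, T) = 1/(T + 16) = 1/(16 + T))
q(-46, f)/F(32, 128) = ((137/4)² - 1*137/4 + 2*(-46)²)/(1/(16 + 128)) = (18769/16 - 137/4 + 2*2116)/(1/144) = (18769/16 - 137/4 + 4232)/(1/144) = (85933/16)*144 = 773397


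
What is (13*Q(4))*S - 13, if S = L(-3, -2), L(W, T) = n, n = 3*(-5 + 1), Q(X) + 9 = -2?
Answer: 1703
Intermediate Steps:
Q(X) = -11 (Q(X) = -9 - 2 = -11)
n = -12 (n = 3*(-4) = -12)
L(W, T) = -12
S = -12
(13*Q(4))*S - 13 = (13*(-11))*(-12) - 13 = -143*(-12) - 13 = 1716 - 13 = 1703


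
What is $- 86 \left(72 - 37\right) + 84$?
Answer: $-2926$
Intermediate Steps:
$- 86 \left(72 - 37\right) + 84 = \left(-86\right) 35 + 84 = -3010 + 84 = -2926$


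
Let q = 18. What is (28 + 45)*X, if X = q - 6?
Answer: 876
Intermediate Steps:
X = 12 (X = 18 - 6 = 12)
(28 + 45)*X = (28 + 45)*12 = 73*12 = 876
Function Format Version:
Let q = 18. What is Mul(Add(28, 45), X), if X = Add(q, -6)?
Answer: 876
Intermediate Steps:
X = 12 (X = Add(18, -6) = 12)
Mul(Add(28, 45), X) = Mul(Add(28, 45), 12) = Mul(73, 12) = 876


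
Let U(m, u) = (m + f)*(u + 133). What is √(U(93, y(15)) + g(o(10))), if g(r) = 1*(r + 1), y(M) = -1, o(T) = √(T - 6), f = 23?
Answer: √15315 ≈ 123.75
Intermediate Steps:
o(T) = √(-6 + T)
g(r) = 1 + r (g(r) = 1*(1 + r) = 1 + r)
U(m, u) = (23 + m)*(133 + u) (U(m, u) = (m + 23)*(u + 133) = (23 + m)*(133 + u))
√(U(93, y(15)) + g(o(10))) = √((3059 + 23*(-1) + 133*93 + 93*(-1)) + (1 + √(-6 + 10))) = √((3059 - 23 + 12369 - 93) + (1 + √4)) = √(15312 + (1 + 2)) = √(15312 + 3) = √15315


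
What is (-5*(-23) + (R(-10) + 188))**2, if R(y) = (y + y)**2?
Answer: 494209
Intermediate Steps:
R(y) = 4*y**2 (R(y) = (2*y)**2 = 4*y**2)
(-5*(-23) + (R(-10) + 188))**2 = (-5*(-23) + (4*(-10)**2 + 188))**2 = (115 + (4*100 + 188))**2 = (115 + (400 + 188))**2 = (115 + 588)**2 = 703**2 = 494209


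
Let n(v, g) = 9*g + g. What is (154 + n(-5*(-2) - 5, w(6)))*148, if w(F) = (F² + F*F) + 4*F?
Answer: 164872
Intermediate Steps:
w(F) = 2*F² + 4*F (w(F) = (F² + F²) + 4*F = 2*F² + 4*F)
n(v, g) = 10*g
(154 + n(-5*(-2) - 5, w(6)))*148 = (154 + 10*(2*6*(2 + 6)))*148 = (154 + 10*(2*6*8))*148 = (154 + 10*96)*148 = (154 + 960)*148 = 1114*148 = 164872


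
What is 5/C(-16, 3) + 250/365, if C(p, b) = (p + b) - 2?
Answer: 77/219 ≈ 0.35160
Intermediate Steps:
C(p, b) = -2 + b + p (C(p, b) = (b + p) - 2 = -2 + b + p)
5/C(-16, 3) + 250/365 = 5/(-2 + 3 - 16) + 250/365 = 5/(-15) + 250*(1/365) = 5*(-1/15) + 50/73 = -⅓ + 50/73 = 77/219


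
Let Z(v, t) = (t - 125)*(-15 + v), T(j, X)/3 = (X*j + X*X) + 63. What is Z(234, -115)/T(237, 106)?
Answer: -17520/36421 ≈ -0.48104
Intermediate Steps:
T(j, X) = 189 + 3*X² + 3*X*j (T(j, X) = 3*((X*j + X*X) + 63) = 3*((X*j + X²) + 63) = 3*((X² + X*j) + 63) = 3*(63 + X² + X*j) = 189 + 3*X² + 3*X*j)
Z(v, t) = (-125 + t)*(-15 + v)
Z(234, -115)/T(237, 106) = (1875 - 125*234 - 15*(-115) - 115*234)/(189 + 3*106² + 3*106*237) = (1875 - 29250 + 1725 - 26910)/(189 + 3*11236 + 75366) = -52560/(189 + 33708 + 75366) = -52560/109263 = -52560*1/109263 = -17520/36421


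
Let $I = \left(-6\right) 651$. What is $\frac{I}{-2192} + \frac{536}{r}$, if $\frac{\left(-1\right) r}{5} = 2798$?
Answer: $\frac{13367507}{7666520} \approx 1.7436$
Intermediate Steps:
$r = -13990$ ($r = \left(-5\right) 2798 = -13990$)
$I = -3906$
$\frac{I}{-2192} + \frac{536}{r} = - \frac{3906}{-2192} + \frac{536}{-13990} = \left(-3906\right) \left(- \frac{1}{2192}\right) + 536 \left(- \frac{1}{13990}\right) = \frac{1953}{1096} - \frac{268}{6995} = \frac{13367507}{7666520}$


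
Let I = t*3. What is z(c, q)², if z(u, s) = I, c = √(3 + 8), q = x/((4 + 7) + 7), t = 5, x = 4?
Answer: 225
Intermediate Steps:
q = 2/9 (q = 4/((4 + 7) + 7) = 4/(11 + 7) = 4/18 = 4*(1/18) = 2/9 ≈ 0.22222)
I = 15 (I = 5*3 = 15)
c = √11 ≈ 3.3166
z(u, s) = 15
z(c, q)² = 15² = 225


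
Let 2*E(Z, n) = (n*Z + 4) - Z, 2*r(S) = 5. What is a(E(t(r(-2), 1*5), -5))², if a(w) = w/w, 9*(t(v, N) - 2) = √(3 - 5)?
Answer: 1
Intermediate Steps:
r(S) = 5/2 (r(S) = (½)*5 = 5/2)
t(v, N) = 2 + I*√2/9 (t(v, N) = 2 + √(3 - 5)/9 = 2 + √(-2)/9 = 2 + (I*√2)/9 = 2 + I*√2/9)
E(Z, n) = 2 - Z/2 + Z*n/2 (E(Z, n) = ((n*Z + 4) - Z)/2 = ((Z*n + 4) - Z)/2 = ((4 + Z*n) - Z)/2 = (4 - Z + Z*n)/2 = 2 - Z/2 + Z*n/2)
a(w) = 1
a(E(t(r(-2), 1*5), -5))² = 1² = 1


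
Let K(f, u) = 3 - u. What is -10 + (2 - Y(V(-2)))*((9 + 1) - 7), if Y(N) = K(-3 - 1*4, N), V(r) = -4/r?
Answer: -7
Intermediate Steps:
Y(N) = 3 - N
-10 + (2 - Y(V(-2)))*((9 + 1) - 7) = -10 + (2 - (3 - (-4)/(-2)))*((9 + 1) - 7) = -10 + (2 - (3 - (-4)*(-1)/2))*(10 - 7) = -10 + (2 - (3 - 1*2))*3 = -10 + (2 - (3 - 2))*3 = -10 + (2 - 1*1)*3 = -10 + (2 - 1)*3 = -10 + 1*3 = -10 + 3 = -7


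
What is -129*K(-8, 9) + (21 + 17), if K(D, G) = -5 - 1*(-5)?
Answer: 38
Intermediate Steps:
K(D, G) = 0 (K(D, G) = -5 + 5 = 0)
-129*K(-8, 9) + (21 + 17) = -129*0 + (21 + 17) = 0 + 38 = 38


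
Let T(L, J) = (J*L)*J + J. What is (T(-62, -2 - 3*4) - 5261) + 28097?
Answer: 10670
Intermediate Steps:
T(L, J) = J + L*J² (T(L, J) = L*J² + J = J + L*J²)
(T(-62, -2 - 3*4) - 5261) + 28097 = ((-2 - 3*4)*(1 + (-2 - 3*4)*(-62)) - 5261) + 28097 = ((-2 - 12)*(1 + (-2 - 12)*(-62)) - 5261) + 28097 = (-14*(1 - 14*(-62)) - 5261) + 28097 = (-14*(1 + 868) - 5261) + 28097 = (-14*869 - 5261) + 28097 = (-12166 - 5261) + 28097 = -17427 + 28097 = 10670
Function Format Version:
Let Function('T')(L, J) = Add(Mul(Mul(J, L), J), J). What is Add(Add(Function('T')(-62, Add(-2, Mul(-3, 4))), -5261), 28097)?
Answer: 10670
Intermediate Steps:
Function('T')(L, J) = Add(J, Mul(L, Pow(J, 2))) (Function('T')(L, J) = Add(Mul(L, Pow(J, 2)), J) = Add(J, Mul(L, Pow(J, 2))))
Add(Add(Function('T')(-62, Add(-2, Mul(-3, 4))), -5261), 28097) = Add(Add(Mul(Add(-2, Mul(-3, 4)), Add(1, Mul(Add(-2, Mul(-3, 4)), -62))), -5261), 28097) = Add(Add(Mul(Add(-2, -12), Add(1, Mul(Add(-2, -12), -62))), -5261), 28097) = Add(Add(Mul(-14, Add(1, Mul(-14, -62))), -5261), 28097) = Add(Add(Mul(-14, Add(1, 868)), -5261), 28097) = Add(Add(Mul(-14, 869), -5261), 28097) = Add(Add(-12166, -5261), 28097) = Add(-17427, 28097) = 10670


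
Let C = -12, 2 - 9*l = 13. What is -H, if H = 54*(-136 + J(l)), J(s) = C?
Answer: 7992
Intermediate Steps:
l = -11/9 (l = 2/9 - 1/9*13 = 2/9 - 13/9 = -11/9 ≈ -1.2222)
J(s) = -12
H = -7992 (H = 54*(-136 - 12) = 54*(-148) = -7992)
-H = -1*(-7992) = 7992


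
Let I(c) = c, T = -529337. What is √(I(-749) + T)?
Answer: I*√530086 ≈ 728.07*I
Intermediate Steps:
√(I(-749) + T) = √(-749 - 529337) = √(-530086) = I*√530086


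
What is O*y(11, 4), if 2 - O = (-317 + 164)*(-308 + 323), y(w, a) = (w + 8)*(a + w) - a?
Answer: 645457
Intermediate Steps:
y(w, a) = -a + (8 + w)*(a + w) (y(w, a) = (8 + w)*(a + w) - a = -a + (8 + w)*(a + w))
O = 2297 (O = 2 - (-317 + 164)*(-308 + 323) = 2 - (-153)*15 = 2 - 1*(-2295) = 2 + 2295 = 2297)
O*y(11, 4) = 2297*(11**2 + 7*4 + 8*11 + 4*11) = 2297*(121 + 28 + 88 + 44) = 2297*281 = 645457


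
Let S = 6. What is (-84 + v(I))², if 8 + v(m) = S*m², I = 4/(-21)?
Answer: 182034064/21609 ≈ 8424.0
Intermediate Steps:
I = -4/21 (I = 4*(-1/21) = -4/21 ≈ -0.19048)
v(m) = -8 + 6*m²
(-84 + v(I))² = (-84 + (-8 + 6*(-4/21)²))² = (-84 + (-8 + 6*(16/441)))² = (-84 + (-8 + 32/147))² = (-84 - 1144/147)² = (-13492/147)² = 182034064/21609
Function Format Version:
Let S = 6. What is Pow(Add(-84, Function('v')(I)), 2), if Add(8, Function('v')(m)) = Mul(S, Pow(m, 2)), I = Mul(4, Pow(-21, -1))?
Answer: Rational(182034064, 21609) ≈ 8424.0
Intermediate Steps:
I = Rational(-4, 21) (I = Mul(4, Rational(-1, 21)) = Rational(-4, 21) ≈ -0.19048)
Function('v')(m) = Add(-8, Mul(6, Pow(m, 2)))
Pow(Add(-84, Function('v')(I)), 2) = Pow(Add(-84, Add(-8, Mul(6, Pow(Rational(-4, 21), 2)))), 2) = Pow(Add(-84, Add(-8, Mul(6, Rational(16, 441)))), 2) = Pow(Add(-84, Add(-8, Rational(32, 147))), 2) = Pow(Add(-84, Rational(-1144, 147)), 2) = Pow(Rational(-13492, 147), 2) = Rational(182034064, 21609)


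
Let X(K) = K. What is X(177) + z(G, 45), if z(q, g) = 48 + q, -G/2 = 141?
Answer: -57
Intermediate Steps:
G = -282 (G = -2*141 = -282)
X(177) + z(G, 45) = 177 + (48 - 282) = 177 - 234 = -57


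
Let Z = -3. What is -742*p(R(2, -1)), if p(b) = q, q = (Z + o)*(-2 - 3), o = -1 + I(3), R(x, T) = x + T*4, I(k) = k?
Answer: -3710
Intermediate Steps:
R(x, T) = x + 4*T
o = 2 (o = -1 + 3 = 2)
q = 5 (q = (-3 + 2)*(-2 - 3) = -1*(-5) = 5)
p(b) = 5
-742*p(R(2, -1)) = -742*5 = -3710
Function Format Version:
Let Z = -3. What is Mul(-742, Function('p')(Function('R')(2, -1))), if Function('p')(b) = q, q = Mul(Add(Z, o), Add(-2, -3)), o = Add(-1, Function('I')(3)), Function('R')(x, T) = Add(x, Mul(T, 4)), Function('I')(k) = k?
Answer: -3710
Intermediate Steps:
Function('R')(x, T) = Add(x, Mul(4, T))
o = 2 (o = Add(-1, 3) = 2)
q = 5 (q = Mul(Add(-3, 2), Add(-2, -3)) = Mul(-1, -5) = 5)
Function('p')(b) = 5
Mul(-742, Function('p')(Function('R')(2, -1))) = Mul(-742, 5) = -3710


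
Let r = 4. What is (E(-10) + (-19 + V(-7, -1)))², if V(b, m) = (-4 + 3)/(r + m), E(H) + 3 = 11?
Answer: 1156/9 ≈ 128.44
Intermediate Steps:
E(H) = 8 (E(H) = -3 + 11 = 8)
V(b, m) = -1/(4 + m) (V(b, m) = (-4 + 3)/(4 + m) = -1/(4 + m))
(E(-10) + (-19 + V(-7, -1)))² = (8 + (-19 - 1/(4 - 1)))² = (8 + (-19 - 1/3))² = (8 + (-19 - 1*⅓))² = (8 + (-19 - ⅓))² = (8 - 58/3)² = (-34/3)² = 1156/9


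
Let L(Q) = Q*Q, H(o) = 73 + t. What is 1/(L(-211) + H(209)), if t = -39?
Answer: 1/44555 ≈ 2.2444e-5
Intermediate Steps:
H(o) = 34 (H(o) = 73 - 39 = 34)
L(Q) = Q²
1/(L(-211) + H(209)) = 1/((-211)² + 34) = 1/(44521 + 34) = 1/44555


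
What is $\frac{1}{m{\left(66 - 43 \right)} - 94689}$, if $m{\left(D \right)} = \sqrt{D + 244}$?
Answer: $- \frac{31563}{2988668818} - \frac{\sqrt{267}}{8966006454} \approx -1.0563 \cdot 10^{-5}$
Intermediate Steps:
$m{\left(D \right)} = \sqrt{244 + D}$
$\frac{1}{m{\left(66 - 43 \right)} - 94689} = \frac{1}{\sqrt{244 + \left(66 - 43\right)} - 94689} = \frac{1}{\sqrt{244 + 23} - 94689} = \frac{1}{\sqrt{267} - 94689} = \frac{1}{-94689 + \sqrt{267}}$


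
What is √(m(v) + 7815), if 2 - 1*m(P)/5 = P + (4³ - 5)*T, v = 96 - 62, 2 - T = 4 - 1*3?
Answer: 8*√115 ≈ 85.790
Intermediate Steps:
T = 1 (T = 2 - (4 - 1*3) = 2 - (4 - 3) = 2 - 1*1 = 2 - 1 = 1)
v = 34
m(P) = -285 - 5*P (m(P) = 10 - 5*(P + (4³ - 5)*1) = 10 - 5*(P + (64 - 5)*1) = 10 - 5*(P + 59*1) = 10 - 5*(P + 59) = 10 - 5*(59 + P) = 10 + (-295 - 5*P) = -285 - 5*P)
√(m(v) + 7815) = √((-285 - 5*34) + 7815) = √((-285 - 170) + 7815) = √(-455 + 7815) = √7360 = 8*√115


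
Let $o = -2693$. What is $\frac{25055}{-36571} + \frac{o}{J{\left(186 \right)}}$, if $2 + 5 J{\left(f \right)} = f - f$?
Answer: $\frac{492378405}{73142} \approx 6731.8$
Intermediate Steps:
$J{\left(f \right)} = - \frac{2}{5}$ ($J{\left(f \right)} = - \frac{2}{5} + \frac{f - f}{5} = - \frac{2}{5} + \frac{1}{5} \cdot 0 = - \frac{2}{5} + 0 = - \frac{2}{5}$)
$\frac{25055}{-36571} + \frac{o}{J{\left(186 \right)}} = \frac{25055}{-36571} - \frac{2693}{- \frac{2}{5}} = 25055 \left(- \frac{1}{36571}\right) - - \frac{13465}{2} = - \frac{25055}{36571} + \frac{13465}{2} = \frac{492378405}{73142}$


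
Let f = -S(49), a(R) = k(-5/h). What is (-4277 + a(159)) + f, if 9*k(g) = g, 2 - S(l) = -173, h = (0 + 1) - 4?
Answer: -120199/27 ≈ -4451.8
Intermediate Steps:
h = -3 (h = 1 - 4 = -3)
S(l) = 175 (S(l) = 2 - 1*(-173) = 2 + 173 = 175)
k(g) = g/9
a(R) = 5/27 (a(R) = (-5/(-3))/9 = (-5*(-⅓))/9 = (⅑)*(5/3) = 5/27)
f = -175 (f = -1*175 = -175)
(-4277 + a(159)) + f = (-4277 + 5/27) - 175 = -115474/27 - 175 = -120199/27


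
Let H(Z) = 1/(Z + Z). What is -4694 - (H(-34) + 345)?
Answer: -342651/68 ≈ -5039.0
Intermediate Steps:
H(Z) = 1/(2*Z)
-4694 - (H(-34) + 345) = -4694 - ((½)/(-34) + 345) = -4694 - ((½)*(-1/34) + 345) = -4694 - (-1/68 + 345) = -4694 - 1*23459/68 = -4694 - 23459/68 = -342651/68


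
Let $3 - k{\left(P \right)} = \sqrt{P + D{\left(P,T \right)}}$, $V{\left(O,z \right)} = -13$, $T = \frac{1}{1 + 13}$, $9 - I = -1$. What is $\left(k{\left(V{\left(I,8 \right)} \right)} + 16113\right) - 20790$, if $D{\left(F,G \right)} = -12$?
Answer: $-4674 - 5 i \approx -4674.0 - 5.0 i$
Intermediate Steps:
$I = 10$ ($I = 9 - -1 = 9 + 1 = 10$)
$T = \frac{1}{14} \approx 0.071429$
$k{\left(P \right)} = 3 - \sqrt{-12 + P}$ ($k{\left(P \right)} = 3 - \sqrt{P - 12} = 3 - \sqrt{-12 + P}$)
$\left(k{\left(V{\left(I,8 \right)} \right)} + 16113\right) - 20790 = \left(\left(3 - \sqrt{-12 - 13}\right) + 16113\right) - 20790 = \left(\left(3 - \sqrt{-25}\right) + 16113\right) - 20790 = \left(\left(3 - 5 i\right) + 16113\right) - 20790 = \left(16116 - 5 i\right) - 20790 = -4674 - 5 i$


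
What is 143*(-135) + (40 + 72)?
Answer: -19193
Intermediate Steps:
143*(-135) + (40 + 72) = -19305 + 112 = -19193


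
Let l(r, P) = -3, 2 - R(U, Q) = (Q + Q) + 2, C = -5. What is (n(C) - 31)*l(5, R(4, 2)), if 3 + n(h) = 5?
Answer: 87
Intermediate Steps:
R(U, Q) = -2*Q (R(U, Q) = 2 - ((Q + Q) + 2) = 2 - (2*Q + 2) = 2 - (2 + 2*Q) = 2 + (-2 - 2*Q) = -2*Q)
n(h) = 2 (n(h) = -3 + 5 = 2)
(n(C) - 31)*l(5, R(4, 2)) = (2 - 31)*(-3) = -29*(-3) = 87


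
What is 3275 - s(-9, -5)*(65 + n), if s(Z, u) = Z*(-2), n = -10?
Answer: 2285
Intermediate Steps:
s(Z, u) = -2*Z
3275 - s(-9, -5)*(65 + n) = 3275 - (-2*(-9))*(65 - 10) = 3275 - 18*55 = 3275 - 1*990 = 3275 - 990 = 2285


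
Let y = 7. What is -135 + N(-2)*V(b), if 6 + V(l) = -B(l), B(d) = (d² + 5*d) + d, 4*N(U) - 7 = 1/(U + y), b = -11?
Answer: -1224/5 ≈ -244.80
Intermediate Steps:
N(U) = 7/4 + 1/(4*(7 + U)) (N(U) = 7/4 + 1/(4*(U + 7)) = 7/4 + 1/(4*(7 + U)))
B(d) = d² + 6*d
V(l) = -6 - l*(6 + l)
-135 + N(-2)*V(b) = -135 + ((50 + 7*(-2))/(4*(7 - 2)))*(-6 - 1*(-11)*(6 - 11)) = -135 + ((¼)*(50 - 14)/5)*(-6 - 1*(-11)*(-5)) = -135 + ((¼)*(⅕)*36)*(-6 - 55) = -135 + (9/5)*(-61) = -135 - 549/5 = -1224/5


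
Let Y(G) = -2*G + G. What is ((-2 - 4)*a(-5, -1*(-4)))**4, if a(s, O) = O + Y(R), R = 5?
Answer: 1296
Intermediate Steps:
Y(G) = -G
a(s, O) = -5 + O (a(s, O) = O - 1*5 = O - 5 = -5 + O)
((-2 - 4)*a(-5, -1*(-4)))**4 = ((-2 - 4)*(-5 - 1*(-4)))**4 = (-6*(-5 + 4))**4 = (-6*(-1))**4 = 6**4 = 1296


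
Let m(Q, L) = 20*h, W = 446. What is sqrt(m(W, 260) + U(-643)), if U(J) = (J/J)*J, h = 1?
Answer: I*sqrt(623) ≈ 24.96*I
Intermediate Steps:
m(Q, L) = 20 (m(Q, L) = 20*1 = 20)
U(J) = J (U(J) = 1*J = J)
sqrt(m(W, 260) + U(-643)) = sqrt(20 - 643) = sqrt(-623) = I*sqrt(623)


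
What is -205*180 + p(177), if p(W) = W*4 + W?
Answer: -36015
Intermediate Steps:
p(W) = 5*W (p(W) = 4*W + W = 5*W)
-205*180 + p(177) = -205*180 + 5*177 = -36900 + 885 = -36015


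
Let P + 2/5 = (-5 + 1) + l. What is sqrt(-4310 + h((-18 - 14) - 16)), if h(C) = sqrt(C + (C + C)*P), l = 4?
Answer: sqrt(-107750 + 20*I*sqrt(15))/5 ≈ 0.023598 + 65.651*I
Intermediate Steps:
P = -2/5 (P = -2/5 + ((-5 + 1) + 4) = -2/5 + (-4 + 4) = -2/5 + 0 = -2/5 ≈ -0.40000)
h(C) = sqrt(5)*sqrt(C)/5 (h(C) = sqrt(C + (C + C)*(-2/5)) = sqrt(C + (2*C)*(-2/5)) = sqrt(C - 4*C/5) = sqrt(C/5) = sqrt(5)*sqrt(C)/5)
sqrt(-4310 + h((-18 - 14) - 16)) = sqrt(-4310 + sqrt(5)*sqrt((-18 - 14) - 16)/5) = sqrt(-4310 + sqrt(5)*sqrt(-32 - 16)/5) = sqrt(-4310 + sqrt(5)*sqrt(-48)/5) = sqrt(-4310 + sqrt(5)*(4*I*sqrt(3))/5) = sqrt(-4310 + 4*I*sqrt(15)/5)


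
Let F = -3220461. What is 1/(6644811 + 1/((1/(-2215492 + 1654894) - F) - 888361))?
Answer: 1307370595799/8687230516042309587 ≈ 1.5049e-7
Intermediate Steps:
1/(6644811 + 1/((1/(-2215492 + 1654894) - F) - 888361)) = 1/(6644811 + 1/((1/(-2215492 + 1654894) - 1*(-3220461)) - 888361)) = 1/(6644811 + 1/((1/(-560598) + 3220461) - 888361)) = 1/(6644811 + 1/((-1/560598 + 3220461) - 888361)) = 1/(6644811 + 1/(1805383995677/560598 - 888361)) = 1/(6644811 + 1/(1307370595799/560598)) = 1/(6644811 + 560598/1307370595799) = 1/(8687230516042309587/1307370595799) = 1307370595799/8687230516042309587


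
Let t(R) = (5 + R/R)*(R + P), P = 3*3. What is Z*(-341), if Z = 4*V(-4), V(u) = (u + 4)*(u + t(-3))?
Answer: 0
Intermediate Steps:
P = 9
t(R) = 54 + 6*R (t(R) = (5 + R/R)*(R + 9) = (5 + 1)*(9 + R) = 6*(9 + R) = 54 + 6*R)
V(u) = (4 + u)*(36 + u) (V(u) = (u + 4)*(u + (54 + 6*(-3))) = (4 + u)*(u + (54 - 18)) = (4 + u)*(u + 36) = (4 + u)*(36 + u))
Z = 0 (Z = 4*(144 + (-4)**2 + 40*(-4)) = 4*(144 + 16 - 160) = 4*0 = 0)
Z*(-341) = 0*(-341) = 0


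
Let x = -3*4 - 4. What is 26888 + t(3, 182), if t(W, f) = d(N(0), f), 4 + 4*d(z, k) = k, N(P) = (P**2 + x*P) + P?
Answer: 53865/2 ≈ 26933.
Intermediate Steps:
x = -16 (x = -12 - 4 = -16)
N(P) = P**2 - 15*P (N(P) = (P**2 - 16*P) + P = P**2 - 15*P)
d(z, k) = -1 + k/4
t(W, f) = -1 + f/4
26888 + t(3, 182) = 26888 + (-1 + (1/4)*182) = 26888 + (-1 + 91/2) = 26888 + 89/2 = 53865/2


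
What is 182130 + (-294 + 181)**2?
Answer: 194899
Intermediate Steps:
182130 + (-294 + 181)**2 = 182130 + (-113)**2 = 182130 + 12769 = 194899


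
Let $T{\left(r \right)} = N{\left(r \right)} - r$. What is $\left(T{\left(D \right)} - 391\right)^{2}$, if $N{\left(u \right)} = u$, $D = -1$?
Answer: $152881$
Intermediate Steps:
$T{\left(r \right)} = 0$ ($T{\left(r \right)} = r - r = 0$)
$\left(T{\left(D \right)} - 391\right)^{2} = \left(0 - 391\right)^{2} = \left(-391\right)^{2} = 152881$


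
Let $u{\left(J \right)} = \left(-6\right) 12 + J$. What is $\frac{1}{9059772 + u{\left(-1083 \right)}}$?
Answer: $\frac{1}{9058617} \approx 1.1039 \cdot 10^{-7}$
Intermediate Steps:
$u{\left(J \right)} = -72 + J$
$\frac{1}{9059772 + u{\left(-1083 \right)}} = \frac{1}{9059772 - 1155} = \frac{1}{9058617}$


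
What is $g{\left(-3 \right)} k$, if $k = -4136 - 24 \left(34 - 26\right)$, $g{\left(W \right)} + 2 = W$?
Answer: $21640$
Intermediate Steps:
$g{\left(W \right)} = -2 + W$
$k = -4328$ ($k = -4136 - 192 = -4328$)
$g{\left(-3 \right)} k = \left(-2 - 3\right) \left(-4328\right) = \left(-5\right) \left(-4328\right) = 21640$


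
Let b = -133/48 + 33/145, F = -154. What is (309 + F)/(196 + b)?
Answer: 1078800/1346459 ≈ 0.80121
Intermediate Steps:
b = -17701/6960 (b = -133*1/48 + 33*(1/145) = -133/48 + 33/145 = -17701/6960 ≈ -2.5432)
(309 + F)/(196 + b) = (309 - 154)/(196 - 17701/6960) = 155/(1346459/6960) = 155*(6960/1346459) = 1078800/1346459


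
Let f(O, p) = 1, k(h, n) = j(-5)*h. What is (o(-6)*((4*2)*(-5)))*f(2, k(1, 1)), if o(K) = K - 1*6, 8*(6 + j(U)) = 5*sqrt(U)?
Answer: 480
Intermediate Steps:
j(U) = -6 + 5*sqrt(U)/8 (j(U) = -6 + (5*sqrt(U))/8 = -6 + 5*sqrt(U)/8)
k(h, n) = h*(-6 + 5*I*sqrt(5)/8) (k(h, n) = (-6 + 5*sqrt(-5)/8)*h = (-6 + 5*(I*sqrt(5))/8)*h = (-6 + 5*I*sqrt(5)/8)*h = h*(-6 + 5*I*sqrt(5)/8))
o(K) = -6 + K (o(K) = K - 6 = -6 + K)
(o(-6)*((4*2)*(-5)))*f(2, k(1, 1)) = ((-6 - 6)*((4*2)*(-5)))*1 = -96*(-5)*1 = -12*(-40)*1 = 480*1 = 480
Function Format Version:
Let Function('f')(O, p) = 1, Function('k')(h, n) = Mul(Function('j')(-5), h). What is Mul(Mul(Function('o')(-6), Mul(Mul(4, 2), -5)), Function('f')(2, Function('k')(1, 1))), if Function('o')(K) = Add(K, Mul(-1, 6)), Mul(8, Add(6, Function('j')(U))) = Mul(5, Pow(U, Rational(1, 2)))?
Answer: 480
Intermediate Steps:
Function('j')(U) = Add(-6, Mul(Rational(5, 8), Pow(U, Rational(1, 2)))) (Function('j')(U) = Add(-6, Mul(Rational(1, 8), Mul(5, Pow(U, Rational(1, 2))))) = Add(-6, Mul(Rational(5, 8), Pow(U, Rational(1, 2)))))
Function('k')(h, n) = Mul(h, Add(-6, Mul(Rational(5, 8), I, Pow(5, Rational(1, 2))))) (Function('k')(h, n) = Mul(Add(-6, Mul(Rational(5, 8), Pow(-5, Rational(1, 2)))), h) = Mul(Add(-6, Mul(Rational(5, 8), Mul(I, Pow(5, Rational(1, 2))))), h) = Mul(Add(-6, Mul(Rational(5, 8), I, Pow(5, Rational(1, 2)))), h) = Mul(h, Add(-6, Mul(Rational(5, 8), I, Pow(5, Rational(1, 2))))))
Function('o')(K) = Add(-6, K) (Function('o')(K) = Add(K, -6) = Add(-6, K))
Mul(Mul(Function('o')(-6), Mul(Mul(4, 2), -5)), Function('f')(2, Function('k')(1, 1))) = Mul(Mul(Add(-6, -6), Mul(Mul(4, 2), -5)), 1) = Mul(Mul(-12, Mul(8, -5)), 1) = Mul(Mul(-12, -40), 1) = Mul(480, 1) = 480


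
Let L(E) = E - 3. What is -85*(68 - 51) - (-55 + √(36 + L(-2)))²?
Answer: -4501 + 110*√31 ≈ -3888.5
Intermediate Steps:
L(E) = -3 + E
-85*(68 - 51) - (-55 + √(36 + L(-2)))² = -85*(68 - 51) - (-55 + √(36 + (-3 - 2)))² = -85*17 - (-55 + √(36 - 5))² = -1445 - (-55 + √31)²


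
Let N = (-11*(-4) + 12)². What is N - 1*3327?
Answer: -191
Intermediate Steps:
N = 3136 (N = (44 + 12)² = 56² = 3136)
N - 1*3327 = 3136 - 1*3327 = 3136 - 3327 = -191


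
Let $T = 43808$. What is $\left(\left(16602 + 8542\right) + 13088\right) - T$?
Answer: $-5576$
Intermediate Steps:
$\left(\left(16602 + 8542\right) + 13088\right) - T = \left(\left(16602 + 8542\right) + 13088\right) - 43808 = \left(25144 + 13088\right) - 43808 = 38232 - 43808 = -5576$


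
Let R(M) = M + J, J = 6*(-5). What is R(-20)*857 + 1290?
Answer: -41560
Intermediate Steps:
J = -30
R(M) = -30 + M (R(M) = M - 30 = -30 + M)
R(-20)*857 + 1290 = (-30 - 20)*857 + 1290 = -50*857 + 1290 = -42850 + 1290 = -41560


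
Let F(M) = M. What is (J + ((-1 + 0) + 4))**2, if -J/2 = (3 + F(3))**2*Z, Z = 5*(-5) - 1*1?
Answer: 3515625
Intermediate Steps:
Z = -26 (Z = -25 - 1 = -26)
J = 1872 (J = -2*(3 + 3)**2*(-26) = -2*6**2*(-26) = -72*(-26) = -2*(-936) = 1872)
(J + ((-1 + 0) + 4))**2 = (1872 + ((-1 + 0) + 4))**2 = (1872 + (-1 + 4))**2 = (1872 + 3)**2 = 1875**2 = 3515625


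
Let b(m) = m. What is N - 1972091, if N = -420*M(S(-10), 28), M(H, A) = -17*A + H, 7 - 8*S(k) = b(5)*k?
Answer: -3550327/2 ≈ -1.7752e+6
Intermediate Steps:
S(k) = 7/8 - 5*k/8
M(H, A) = H - 17*A
N = 393855/2 (N = -420*((7/8 - 5/8*(-10)) - 17*28) = -420*((7/8 + 25/4) - 476) = -420*(57/8 - 476) = -420*(-3751/8) = 393855/2 ≈ 1.9693e+5)
N - 1972091 = 393855/2 - 1972091 = -3550327/2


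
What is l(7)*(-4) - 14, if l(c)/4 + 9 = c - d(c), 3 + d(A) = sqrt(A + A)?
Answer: -30 + 16*sqrt(14) ≈ 29.867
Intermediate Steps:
d(A) = -3 + sqrt(2)*sqrt(A) (d(A) = -3 + sqrt(A + A) = -3 + sqrt(2*A) = -3 + sqrt(2)*sqrt(A))
l(c) = -24 + 4*c - 4*sqrt(2)*sqrt(c) (l(c) = -36 + 4*(c - (-3 + sqrt(2)*sqrt(c))) = -36 + 4*(c + (3 - sqrt(2)*sqrt(c))) = -36 + 4*(3 + c - sqrt(2)*sqrt(c)) = -36 + (12 + 4*c - 4*sqrt(2)*sqrt(c)) = -24 + 4*c - 4*sqrt(2)*sqrt(c))
l(7)*(-4) - 14 = (-24 + 4*7 - 4*sqrt(2)*sqrt(7))*(-4) - 14 = (-24 + 28 - 4*sqrt(14))*(-4) - 14 = (4 - 4*sqrt(14))*(-4) - 14 = (-16 + 16*sqrt(14)) - 14 = -30 + 16*sqrt(14)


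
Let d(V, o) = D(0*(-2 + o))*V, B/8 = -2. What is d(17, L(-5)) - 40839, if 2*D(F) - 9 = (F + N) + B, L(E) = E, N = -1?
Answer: -40907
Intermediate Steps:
B = -16 (B = 8*(-2) = -16)
D(F) = -4 + F/2 (D(F) = 9/2 + ((F - 1) - 16)/2 = 9/2 + ((-1 + F) - 16)/2 = 9/2 + (-17 + F)/2 = 9/2 + (-17/2 + F/2) = -4 + F/2)
d(V, o) = -4*V (d(V, o) = (-4 + (0*(-2 + o))/2)*V = (-4 + (1/2)*0)*V = (-4 + 0)*V = -4*V)
d(17, L(-5)) - 40839 = -4*17 - 40839 = -68 - 40839 = -40907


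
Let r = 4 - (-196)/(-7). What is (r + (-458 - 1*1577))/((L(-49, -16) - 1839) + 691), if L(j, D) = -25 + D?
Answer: 71/41 ≈ 1.7317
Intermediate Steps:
r = -24 (r = 4 - (-196)*(-1)/7 = 4 - 14*2 = 4 - 28 = -24)
(r + (-458 - 1*1577))/((L(-49, -16) - 1839) + 691) = (-24 + (-458 - 1*1577))/(((-25 - 16) - 1839) + 691) = (-24 + (-458 - 1577))/((-41 - 1839) + 691) = (-24 - 2035)/(-1880 + 691) = -2059/(-1189) = -2059*(-1/1189) = 71/41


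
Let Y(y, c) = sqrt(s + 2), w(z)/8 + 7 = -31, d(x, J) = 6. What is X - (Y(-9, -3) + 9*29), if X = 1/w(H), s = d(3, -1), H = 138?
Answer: -79345/304 - 2*sqrt(2) ≈ -263.83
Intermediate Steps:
w(z) = -304 (w(z) = -56 + 8*(-31) = -56 - 248 = -304)
s = 6
X = -1/304 (X = 1/(-304) = -1/304 ≈ -0.0032895)
Y(y, c) = 2*sqrt(2) (Y(y, c) = sqrt(6 + 2) = sqrt(8) = 2*sqrt(2))
X - (Y(-9, -3) + 9*29) = -1/304 - (2*sqrt(2) + 9*29) = -1/304 - (2*sqrt(2) + 261) = -1/304 - (261 + 2*sqrt(2)) = -1/304 + (-261 - 2*sqrt(2)) = -79345/304 - 2*sqrt(2)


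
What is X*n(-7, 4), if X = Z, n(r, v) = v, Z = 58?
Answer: 232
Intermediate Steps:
X = 58
X*n(-7, 4) = 58*4 = 232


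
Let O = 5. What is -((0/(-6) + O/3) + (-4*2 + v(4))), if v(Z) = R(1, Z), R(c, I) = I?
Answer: 7/3 ≈ 2.3333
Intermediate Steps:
v(Z) = Z
-((0/(-6) + O/3) + (-4*2 + v(4))) = -((0/(-6) + 5/3) + (-4*2 + 4)) = -((0*(-⅙) + 5*(⅓)) + (-8 + 4)) = -((0 + 5/3) - 4) = -(5/3 - 4) = -1*(-7/3) = 7/3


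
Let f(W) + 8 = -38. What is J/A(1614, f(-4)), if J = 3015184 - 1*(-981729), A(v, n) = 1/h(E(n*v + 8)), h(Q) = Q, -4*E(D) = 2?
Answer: -3996913/2 ≈ -1.9985e+6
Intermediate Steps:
f(W) = -46 (f(W) = -8 - 38 = -46)
E(D) = -½ (E(D) = -¼*2 = -½)
A(v, n) = -2 (A(v, n) = 1/(-½) = -2)
J = 3996913 (J = 3015184 + 981729 = 3996913)
J/A(1614, f(-4)) = 3996913/(-2) = 3996913*(-½) = -3996913/2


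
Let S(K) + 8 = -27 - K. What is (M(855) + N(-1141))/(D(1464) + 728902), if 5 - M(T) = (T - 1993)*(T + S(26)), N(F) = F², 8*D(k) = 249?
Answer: 17643664/5831465 ≈ 3.0256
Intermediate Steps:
S(K) = -35 - K (S(K) = -8 + (-27 - K) = -35 - K)
D(k) = 249/8 (D(k) = (⅛)*249 = 249/8)
M(T) = 5 - (-1993 + T)*(-61 + T) (M(T) = 5 - (T - 1993)*(T + (-35 - 1*26)) = 5 - (-1993 + T)*(T + (-35 - 26)) = 5 - (-1993 + T)*(T - 61) = 5 - (-1993 + T)*(-61 + T))
(M(855) + N(-1141))/(D(1464) + 728902) = ((-121568 - 1*855² + 2054*855) + (-1141)²)/(249/8 + 728902) = ((-121568 - 1*731025 + 1756170) + 1301881)/(5831465/8) = ((-121568 - 731025 + 1756170) + 1301881)*(8/5831465) = (903577 + 1301881)*(8/5831465) = 2205458*(8/5831465) = 17643664/5831465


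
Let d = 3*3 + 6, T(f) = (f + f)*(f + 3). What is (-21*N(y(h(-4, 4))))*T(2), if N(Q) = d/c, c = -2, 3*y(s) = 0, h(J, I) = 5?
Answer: 3150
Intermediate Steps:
T(f) = 2*f*(3 + f) (T(f) = (2*f)*(3 + f) = 2*f*(3 + f))
y(s) = 0 (y(s) = (⅓)*0 = 0)
d = 15 (d = 9 + 6 = 15)
N(Q) = -15/2 (N(Q) = 15/(-2) = 15*(-½) = -15/2)
(-21*N(y(h(-4, 4))))*T(2) = (-21*(-15/2))*(2*2*(3 + 2)) = 315*(2*2*5)/2 = (315/2)*20 = 3150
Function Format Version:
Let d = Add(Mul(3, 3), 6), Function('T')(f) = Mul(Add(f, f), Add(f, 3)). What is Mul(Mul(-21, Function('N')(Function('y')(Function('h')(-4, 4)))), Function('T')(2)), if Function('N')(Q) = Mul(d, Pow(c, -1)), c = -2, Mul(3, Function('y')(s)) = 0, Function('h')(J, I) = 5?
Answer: 3150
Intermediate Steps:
Function('T')(f) = Mul(2, f, Add(3, f)) (Function('T')(f) = Mul(Mul(2, f), Add(3, f)) = Mul(2, f, Add(3, f)))
Function('y')(s) = 0 (Function('y')(s) = Mul(Rational(1, 3), 0) = 0)
d = 15 (d = Add(9, 6) = 15)
Function('N')(Q) = Rational(-15, 2) (Function('N')(Q) = Mul(15, Pow(-2, -1)) = Mul(15, Rational(-1, 2)) = Rational(-15, 2))
Mul(Mul(-21, Function('N')(Function('y')(Function('h')(-4, 4)))), Function('T')(2)) = Mul(Mul(-21, Rational(-15, 2)), Mul(2, 2, Add(3, 2))) = Mul(Rational(315, 2), Mul(2, 2, 5)) = Mul(Rational(315, 2), 20) = 3150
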